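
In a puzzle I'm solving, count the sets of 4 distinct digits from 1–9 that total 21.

11

4 distinct digits from 1–9 sum between 10 and 30.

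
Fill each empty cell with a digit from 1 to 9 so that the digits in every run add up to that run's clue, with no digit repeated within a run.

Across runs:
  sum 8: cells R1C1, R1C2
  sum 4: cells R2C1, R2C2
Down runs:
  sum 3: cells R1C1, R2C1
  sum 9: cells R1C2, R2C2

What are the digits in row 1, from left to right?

2 6

4 in 2 cells must be {1,3}; 3 in 2 cells must be {1,2}.
The 4 across and the 3 down share only 1, so R2C1 = 1.
R2C2 = 4 − 1 = 3 completes the 4 across.
R1C1 = 3 − 1 = 2 completes the 3 down.
R1C2 = 8 − 2 = 6 completes the 8 across.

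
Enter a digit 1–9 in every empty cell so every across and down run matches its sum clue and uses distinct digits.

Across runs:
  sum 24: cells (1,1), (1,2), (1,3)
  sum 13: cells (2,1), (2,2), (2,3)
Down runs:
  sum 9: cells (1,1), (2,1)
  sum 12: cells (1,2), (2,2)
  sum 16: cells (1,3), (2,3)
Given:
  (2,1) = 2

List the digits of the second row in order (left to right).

24 in 3 cells must be {7,8,9}; 16 in 2 cells must be {7,9}.
(1,1) = 9 − 2 = 7 completes the 9 down.
(1,3) = 9: the only remaining digit allowed by both the 24 across and the 16 down.
(2,3) = 16 − 9 = 7 completes the 16 down.
(1,2) = 24 − 16 = 8 completes the 24 across.
(2,2) = 13 − 9 = 4 completes the 13 across.

2 4 7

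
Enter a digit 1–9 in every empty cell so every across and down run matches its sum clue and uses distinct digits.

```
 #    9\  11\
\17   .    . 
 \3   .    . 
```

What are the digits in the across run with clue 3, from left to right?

17 in 2 cells must be {8,9}; 3 in 2 cells must be {1,2}.
The 17 across and the 9 down share only 8, so R1C1 = 8.
R1C2 = 17 − 8 = 9 completes the 17 across.
R2C1 = 9 − 8 = 1 completes the 9 down.
R2C2 = 3 − 1 = 2 completes the 3 across.

1 2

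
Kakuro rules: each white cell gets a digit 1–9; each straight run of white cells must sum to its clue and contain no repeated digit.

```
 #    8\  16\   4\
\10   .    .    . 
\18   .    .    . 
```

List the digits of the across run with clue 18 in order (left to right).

16 in 2 cells must be {7,9}; 4 in 2 cells must be {1,3}.
The 10 across and the 16 down share only 7, so R1C2 = 7.
Given what's placed, R1C3 must be 1 to fit the 10 across and 4 down.
R2C2 = 16 − 7 = 9 completes the 16 down.
R2C3 = 4 − 1 = 3 completes the 4 down.
R1C1 = 10 − 8 = 2 completes the 10 across.
R2C1 = 18 − 12 = 6 completes the 18 across.

6 9 3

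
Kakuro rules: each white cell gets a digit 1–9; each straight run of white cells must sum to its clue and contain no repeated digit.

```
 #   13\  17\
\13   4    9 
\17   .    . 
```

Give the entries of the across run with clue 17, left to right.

17 in 2 cells must be {8,9}.
R2C1 = 13 − 4 = 9 completes the 13 down.
R2C2 = 17 − 9 = 8 completes the 17 across.

9 8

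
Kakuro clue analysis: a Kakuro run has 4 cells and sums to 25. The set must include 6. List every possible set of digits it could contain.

{2,6,8,9}; {3,6,7,9}; {4,6,7,8}

4 distinct digits from 1–9 sum between 10 and 30.
Keeping only sets containing 6.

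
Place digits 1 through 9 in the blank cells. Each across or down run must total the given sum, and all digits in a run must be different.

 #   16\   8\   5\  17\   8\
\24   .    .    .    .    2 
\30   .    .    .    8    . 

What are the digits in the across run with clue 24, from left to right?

16 in 2 cells must be {7,9}; 17 in 2 cells must be {8,9}.
R1C4 = 17 − 8 = 9 completes the 17 down.
R2C5 = 8 − 2 = 6 completes the 8 down.
Given what's placed, R1C1 must be 7 to fit the 24 across and 16 down.
R1C3 = 1: the only remaining digit allowed by both the 24 across and the 5 down.
R2C1 = 16 − 7 = 9 completes the 16 down.
R2C3 = 5 − 1 = 4 completes the 5 down.
R1C2 = 24 − 19 = 5 completes the 24 across.

7 5 1 9 2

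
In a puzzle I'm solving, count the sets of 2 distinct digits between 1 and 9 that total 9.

2 distinct digits from 1–9 sum between 3 and 17.
Enumerating: {1,8}, {2,7}, {3,6}, {4,5}.

4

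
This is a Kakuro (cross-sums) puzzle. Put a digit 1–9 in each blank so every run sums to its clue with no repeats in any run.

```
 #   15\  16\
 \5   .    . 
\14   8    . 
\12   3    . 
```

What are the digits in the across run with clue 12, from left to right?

3 9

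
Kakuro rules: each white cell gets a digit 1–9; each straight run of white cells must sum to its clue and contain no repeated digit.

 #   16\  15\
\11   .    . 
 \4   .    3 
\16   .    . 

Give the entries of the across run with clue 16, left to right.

4 in 2 cells must be {1,3}; 16 in 2 cells must be {7,9}.
R2C1 = 4 − 3 = 1 completes the 4 across.
Given what's placed, R3C2 must be 7 to fit the 16 across and 15 down.
R1C2 = 15 − 10 = 5 completes the 15 down.
R3C1 = 16 − 7 = 9 completes the 16 across.
R1C1 = 11 − 5 = 6 completes the 11 across.

9 7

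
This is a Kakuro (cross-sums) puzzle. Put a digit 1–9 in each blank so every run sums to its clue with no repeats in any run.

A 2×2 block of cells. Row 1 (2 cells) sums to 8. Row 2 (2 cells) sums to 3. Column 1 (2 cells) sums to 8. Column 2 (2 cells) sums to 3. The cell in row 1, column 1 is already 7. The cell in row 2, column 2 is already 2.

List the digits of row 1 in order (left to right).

7 1

3 in 2 cells must be {1,2}.
(1,2) = 8 − 7 = 1 completes the 8 across.
(2,1) = 3 − 2 = 1 completes the 3 across.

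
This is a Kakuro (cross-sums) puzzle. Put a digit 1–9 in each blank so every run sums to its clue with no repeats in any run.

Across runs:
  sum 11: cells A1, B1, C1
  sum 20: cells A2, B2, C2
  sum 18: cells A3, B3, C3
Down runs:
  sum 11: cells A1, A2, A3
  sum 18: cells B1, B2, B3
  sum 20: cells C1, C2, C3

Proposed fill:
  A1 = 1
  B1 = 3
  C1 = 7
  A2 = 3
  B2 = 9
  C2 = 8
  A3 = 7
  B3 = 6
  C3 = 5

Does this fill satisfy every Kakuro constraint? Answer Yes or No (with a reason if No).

Yes

Across: 1+3+7=11; 3+9+8=20; 7+6+5=18. Down: 1+3+7=11; 3+9+6=18; 7+8+5=20. No digit repeats within any run.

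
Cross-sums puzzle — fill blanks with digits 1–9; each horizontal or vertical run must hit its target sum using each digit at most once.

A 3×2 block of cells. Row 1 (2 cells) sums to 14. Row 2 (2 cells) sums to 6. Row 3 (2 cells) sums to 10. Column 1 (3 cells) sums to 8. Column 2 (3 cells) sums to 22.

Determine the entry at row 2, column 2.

5

The 14 across and the 8 down share only 5, so (1,1) = 5.
(1,2) = 14 − 5 = 9 completes the 14 across.
Given what's placed, (2,2) must be 5 to fit the 6 across and 22 down.
(3,2) = 22 − 14 = 8 completes the 22 down.
(2,1) = 6 − 5 = 1 completes the 6 across.
(3,1) = 10 − 8 = 2 completes the 10 across.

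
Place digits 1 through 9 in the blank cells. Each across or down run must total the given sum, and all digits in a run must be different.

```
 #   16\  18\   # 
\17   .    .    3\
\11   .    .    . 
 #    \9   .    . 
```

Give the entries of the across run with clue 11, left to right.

17 in 2 cells must be {8,9}; 16 in 2 cells must be {7,9}; 3 in 2 cells must be {1,2}.
The 17 across and the 16 down share only 9, so R1C1 = 9.
R1C2 = 17 − 9 = 8 completes the 17 across.
R2C1 = 16 − 9 = 7 completes the 16 down.
R2C3 = 1: the only remaining digit allowed by both the 11 across and the 3 down.
R3C3 = 3 − 1 = 2 completes the 3 down.
R2C2 = 11 − 8 = 3 completes the 11 across.
R3C2 = 9 − 2 = 7 completes the 9 across.

7 3 1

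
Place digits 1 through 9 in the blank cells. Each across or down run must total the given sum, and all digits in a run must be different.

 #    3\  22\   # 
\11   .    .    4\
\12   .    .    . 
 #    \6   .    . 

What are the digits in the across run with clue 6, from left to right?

3 in 2 cells must be {1,2}; 4 in 2 cells must be {1,3}.
The 11 across and the 3 down share only 2, so R1C1 = 2.
R1C2 = 11 − 2 = 9 completes the 11 across.
R2C1 = 3 − 2 = 1 completes the 3 down.
R2C3 = 3: the only remaining digit allowed by both the 12 across and the 4 down.
R3C2 = 5: the only remaining digit allowed by both the 6 across and the 22 down.
R3C3 = 6 − 5 = 1 completes the 6 across.
R2C2 = 12 − 4 = 8 completes the 12 across.

5 1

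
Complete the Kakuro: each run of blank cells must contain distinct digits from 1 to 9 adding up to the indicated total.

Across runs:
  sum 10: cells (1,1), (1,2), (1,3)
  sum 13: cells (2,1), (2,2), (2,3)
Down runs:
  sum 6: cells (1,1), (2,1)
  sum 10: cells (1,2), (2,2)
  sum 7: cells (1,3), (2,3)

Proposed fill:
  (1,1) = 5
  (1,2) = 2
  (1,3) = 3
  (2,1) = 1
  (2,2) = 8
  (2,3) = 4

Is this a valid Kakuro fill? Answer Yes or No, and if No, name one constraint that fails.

Across: 5+2+3=10; 1+8+4=13. Down: 5+1=6; 2+8=10; 3+4=7. No digit repeats within any run.

Yes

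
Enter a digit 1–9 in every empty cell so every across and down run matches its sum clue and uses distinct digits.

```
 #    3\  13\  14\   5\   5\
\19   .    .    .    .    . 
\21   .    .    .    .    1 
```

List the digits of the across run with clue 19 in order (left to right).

3 in 2 cells must be {1,2}.
R1C5 = 5 − 1 = 4 completes the 5 down.
R2C1 = 2: the only remaining digit allowed by both the 21 across and the 3 down.
R1C1 = 3 − 2 = 1 completes the 3 down.
Nothing is forced directly, so branch on R1C4, whose candidates are 2 or 3. If R1C4 = 3: then R2C4 would have to be in {3,4,5,6,7,8,9} for the 21 across but in {2} for the 5 down — contradiction. So R1C4 = 2.
R2C4 = 5 − 2 = 3 completes the 5 down.
No cell is forced outright now. R1C3 can only be 5 or 9 (the digits allowed by both its 19 across and its 14 down). If R1C3 = 9: then R1C2 would have to be in {3} for the 19 across but in {4,5,6,7,8,9} for the 13 down — contradiction. So R1C3 = 5.
R1C2 = 19 − 12 = 7 completes the 19 across.

1, 7, 5, 2, 4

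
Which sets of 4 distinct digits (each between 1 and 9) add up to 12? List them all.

4 distinct digits from 1–9 sum between 10 and 30.

{1,2,3,6}; {1,2,4,5}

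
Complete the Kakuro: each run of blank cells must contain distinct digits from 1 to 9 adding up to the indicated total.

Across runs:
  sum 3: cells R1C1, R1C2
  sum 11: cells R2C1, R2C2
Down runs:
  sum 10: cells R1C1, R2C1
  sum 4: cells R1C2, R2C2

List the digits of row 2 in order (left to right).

8 3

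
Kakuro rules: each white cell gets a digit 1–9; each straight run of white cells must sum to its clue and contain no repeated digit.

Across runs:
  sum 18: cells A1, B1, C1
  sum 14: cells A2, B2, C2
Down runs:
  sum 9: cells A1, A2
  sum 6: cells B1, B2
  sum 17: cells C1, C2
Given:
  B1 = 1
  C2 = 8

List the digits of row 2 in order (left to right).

1, 5, 8

17 in 2 cells must be {8,9}.
Given what's placed, A1 must be 8 to fit the 18 across and 9 down.
C1 = 18 − 9 = 9 completes the 18 across.
A2 = 9 − 8 = 1 completes the 9 down.
B2 = 14 − 9 = 5 completes the 14 across.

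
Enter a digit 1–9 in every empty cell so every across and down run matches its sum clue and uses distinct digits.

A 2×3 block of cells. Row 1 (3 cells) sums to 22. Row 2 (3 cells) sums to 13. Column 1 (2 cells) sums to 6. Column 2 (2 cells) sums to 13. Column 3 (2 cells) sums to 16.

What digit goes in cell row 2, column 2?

16 in 2 cells must be {7,9}.
The 22 across and the 6 down share only 5, so (1,1) = 5.
Given what's placed, (1,3) must be 9 to fit the 22 across and 16 down.
(2,1) = 6 − 5 = 1 completes the 6 down.
(2,3) = 16 − 9 = 7 completes the 16 down.
(1,2) = 22 − 14 = 8 completes the 22 across.
(2,2) = 13 − 8 = 5 completes the 13 across.

5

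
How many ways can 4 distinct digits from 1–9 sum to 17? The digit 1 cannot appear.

4 distinct digits from 1–9 sum between 10 and 30.
Dropping sets that contain 1.
Enumerating: {2,3,4,8}, {2,3,5,7}, {2,4,5,6}.

3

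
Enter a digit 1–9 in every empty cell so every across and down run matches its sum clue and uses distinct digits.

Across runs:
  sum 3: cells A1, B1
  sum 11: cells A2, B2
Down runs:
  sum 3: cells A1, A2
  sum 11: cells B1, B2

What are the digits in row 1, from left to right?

1 2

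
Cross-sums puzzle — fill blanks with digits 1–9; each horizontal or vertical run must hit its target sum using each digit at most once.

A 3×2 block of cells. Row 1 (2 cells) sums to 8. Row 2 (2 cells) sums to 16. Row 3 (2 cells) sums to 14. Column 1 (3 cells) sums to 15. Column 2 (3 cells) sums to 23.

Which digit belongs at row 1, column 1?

16 in 2 cells must be {7,9}; 23 in 3 cells must be {6,8,9}.
The 8 across and the 23 down share only 6, so (1,2) = 6.
Given what's placed, (2,2) must be 9 to fit the 16 across and 23 down.
(3,2) = 23 − 15 = 8 completes the 23 down.
(1,1) = 8 − 6 = 2 completes the 8 across.
(2,1) = 16 − 9 = 7 completes the 16 across.
(3,1) = 14 − 8 = 6 completes the 14 across.

2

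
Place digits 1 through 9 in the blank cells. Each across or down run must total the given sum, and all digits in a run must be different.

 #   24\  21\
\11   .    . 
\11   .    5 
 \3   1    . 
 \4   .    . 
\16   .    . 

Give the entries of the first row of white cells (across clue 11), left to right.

5 6

3 in 2 cells must be {1,2}; 4 in 2 cells must be {1,3}; 16 in 2 cells must be {7,9}.
R2C1 = 11 − 5 = 6 completes the 11 across.
R3C2 = 3 − 1 = 2 completes the 3 across.
R4C1 = 3: the only remaining digit allowed by both the 4 across and the 24 down.
R4C2 = 4 − 3 = 1 completes the 4 across.
Given what's placed, R5C1 must be 9 to fit the 16 across and 24 down.
R5C2 = 16 − 9 = 7 completes the 16 across.
R1C1 = 24 − 19 = 5 completes the 24 down.
R1C2 = 11 − 5 = 6 completes the 11 across.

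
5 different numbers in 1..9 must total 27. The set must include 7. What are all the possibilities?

5 distinct digits from 1–9 sum between 15 and 35.
Keeping only sets containing 7.

{1,2,7,8,9}; {1,4,6,7,9}; {1,5,6,7,8}; {2,3,6,7,9}; {2,4,5,7,9}; {2,4,6,7,8}; {3,4,5,7,8}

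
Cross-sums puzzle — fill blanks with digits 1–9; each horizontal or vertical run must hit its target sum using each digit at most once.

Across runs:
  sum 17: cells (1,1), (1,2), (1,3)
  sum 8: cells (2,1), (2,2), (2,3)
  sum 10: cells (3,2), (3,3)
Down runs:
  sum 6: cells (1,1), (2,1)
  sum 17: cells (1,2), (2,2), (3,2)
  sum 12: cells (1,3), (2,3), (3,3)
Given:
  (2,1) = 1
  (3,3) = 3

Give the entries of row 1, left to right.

(1,1) = 6 − 1 = 5 completes the 6 down.
(3,2) = 10 − 3 = 7 completes the 10 across.
Nothing is forced directly, so branch on (2,2), whose candidates are 2 or 4. If (2,2) = 4: then (1,2) would have to be in {3,4,8,9} for the 17 across but in {6} for the 17 down — contradiction. So (2,2) = 2.
(1,2) = 17 − 9 = 8 completes the 17 down.
(1,3) = 17 − 13 = 4 completes the 17 across.
(2,3) = 8 − 3 = 5 completes the 8 across.

5 8 4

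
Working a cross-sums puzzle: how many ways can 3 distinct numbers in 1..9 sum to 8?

3 distinct digits from 1–9 sum between 6 and 24.
Enumerating: {1,2,5}, {1,3,4}.

2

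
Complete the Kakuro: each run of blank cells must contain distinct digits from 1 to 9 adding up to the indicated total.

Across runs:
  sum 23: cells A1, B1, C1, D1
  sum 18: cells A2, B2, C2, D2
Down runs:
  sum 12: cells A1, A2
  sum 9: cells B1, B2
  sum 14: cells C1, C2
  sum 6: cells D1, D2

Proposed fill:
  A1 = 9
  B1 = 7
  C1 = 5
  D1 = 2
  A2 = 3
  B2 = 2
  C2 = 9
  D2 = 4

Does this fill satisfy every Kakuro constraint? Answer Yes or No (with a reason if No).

Yes

Across: 9+7+5+2=23; 3+2+9+4=18. Down: 9+3=12; 7+2=9; 5+9=14; 2+4=6. No digit repeats within any run.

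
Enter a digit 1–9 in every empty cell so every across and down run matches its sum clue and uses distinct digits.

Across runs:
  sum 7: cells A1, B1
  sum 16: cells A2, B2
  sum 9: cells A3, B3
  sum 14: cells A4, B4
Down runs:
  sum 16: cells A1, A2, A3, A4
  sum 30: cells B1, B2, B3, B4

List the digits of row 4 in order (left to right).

6 8

16 in 2 cells must be {7,9}; 30 in 4 cells must be {6,7,8,9}.
Only 6 fits B1 under both its across sum 7 and down sum 30.
A1 = 7 − 6 = 1 completes the 7 across.
Nothing is forced directly, so branch on B3, whose candidates are 7 or 8. If B3 = 8: then A3 would have to be in {1} for the 9 across but in {2,3,4,5,6,7,8,9} for the 16 down — contradiction. So B3 = 7.
B2 = 9: the only remaining digit allowed by both the 16 across and the 30 down.
A3 = 9 − 7 = 2 completes the 9 across.
B4 = 30 − 22 = 8 completes the 30 down.
A2 = 16 − 9 = 7 completes the 16 across.
A4 = 14 − 8 = 6 completes the 14 across.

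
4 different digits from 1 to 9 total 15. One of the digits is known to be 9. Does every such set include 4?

No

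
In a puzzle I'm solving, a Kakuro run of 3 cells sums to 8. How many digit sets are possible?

3 distinct digits from 1–9 sum between 6 and 24.
Enumerating: {1,2,5}, {1,3,4}.

2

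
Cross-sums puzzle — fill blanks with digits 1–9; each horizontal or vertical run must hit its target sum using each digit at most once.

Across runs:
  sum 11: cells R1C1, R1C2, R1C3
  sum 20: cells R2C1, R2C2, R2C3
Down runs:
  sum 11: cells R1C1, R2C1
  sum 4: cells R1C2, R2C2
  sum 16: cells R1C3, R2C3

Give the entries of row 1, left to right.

4 in 2 cells must be {1,3}; 16 in 2 cells must be {7,9}.
The 11 across and the 16 down share only 7, so R1C3 = 7.
The 20 across and the 4 down share only 3, so R2C2 = 3.
R2C3 = 16 − 7 = 9 completes the 16 down.
R1C1 = 3: the only remaining digit allowed by both the 11 across and the 11 down.
R1C2 = 11 − 10 = 1 completes the 11 across.
R2C1 = 20 − 12 = 8 completes the 20 across.

3 1 7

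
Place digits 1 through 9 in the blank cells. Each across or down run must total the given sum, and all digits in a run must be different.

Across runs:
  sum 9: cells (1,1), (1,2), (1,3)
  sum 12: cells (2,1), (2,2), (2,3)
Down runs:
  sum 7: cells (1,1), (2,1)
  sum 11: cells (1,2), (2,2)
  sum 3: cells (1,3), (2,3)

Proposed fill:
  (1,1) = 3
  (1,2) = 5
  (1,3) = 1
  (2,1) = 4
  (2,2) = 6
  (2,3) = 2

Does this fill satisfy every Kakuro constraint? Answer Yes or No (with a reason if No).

Yes

Across: 3+5+1=9; 4+6+2=12. Down: 3+4=7; 5+6=11; 1+2=3. No digit repeats within any run.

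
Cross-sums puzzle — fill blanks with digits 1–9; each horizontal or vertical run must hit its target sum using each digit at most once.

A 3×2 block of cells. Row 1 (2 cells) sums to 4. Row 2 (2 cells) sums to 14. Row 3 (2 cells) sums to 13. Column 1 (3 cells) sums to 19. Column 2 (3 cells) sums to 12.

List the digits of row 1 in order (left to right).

3, 1

4 in 2 cells must be {1,3}.
The 4 across and the 19 down share only 3, so (1,1) = 3.
(1,2) = 4 − 3 = 1 completes the 4 across.
Given what's placed, (2,1) must be 9 to fit the 14 across and 19 down.
(2,2) = 14 − 9 = 5 completes the 14 across.
(3,1) = 19 − 12 = 7 completes the 19 down.
(3,2) = 13 − 7 = 6 completes the 13 across.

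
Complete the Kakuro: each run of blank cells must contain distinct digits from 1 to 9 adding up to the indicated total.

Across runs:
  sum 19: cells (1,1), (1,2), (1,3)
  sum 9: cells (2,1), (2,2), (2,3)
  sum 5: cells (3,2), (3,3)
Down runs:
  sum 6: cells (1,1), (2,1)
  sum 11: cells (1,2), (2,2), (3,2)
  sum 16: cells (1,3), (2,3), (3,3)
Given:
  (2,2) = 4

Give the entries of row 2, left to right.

2, 4, 3

(2,1) = 2: the only remaining digit allowed by both the 9 across and the 6 down.
(2,3) = 9 − 6 = 3 completes the 9 across.
Given what's placed, (3,3) must be 4 to fit the 5 across and 16 down.
(1,1) = 6 − 2 = 4 completes the 6 down.
Given what's placed, (1,2) must be 6 to fit the 19 across and 11 down.
(1,3) = 19 − 10 = 9 completes the 19 across.
(3,2) = 5 − 4 = 1 completes the 5 across.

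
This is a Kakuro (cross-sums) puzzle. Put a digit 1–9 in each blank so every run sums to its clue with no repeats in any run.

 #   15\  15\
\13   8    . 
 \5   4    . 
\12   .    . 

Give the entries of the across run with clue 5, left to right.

R1C2 = 13 − 8 = 5 completes the 13 across.
R2C2 = 5 − 4 = 1 completes the 5 across.
R3C1 = 15 − 12 = 3 completes the 15 down.
R3C2 = 12 − 3 = 9 completes the 12 across.

4 1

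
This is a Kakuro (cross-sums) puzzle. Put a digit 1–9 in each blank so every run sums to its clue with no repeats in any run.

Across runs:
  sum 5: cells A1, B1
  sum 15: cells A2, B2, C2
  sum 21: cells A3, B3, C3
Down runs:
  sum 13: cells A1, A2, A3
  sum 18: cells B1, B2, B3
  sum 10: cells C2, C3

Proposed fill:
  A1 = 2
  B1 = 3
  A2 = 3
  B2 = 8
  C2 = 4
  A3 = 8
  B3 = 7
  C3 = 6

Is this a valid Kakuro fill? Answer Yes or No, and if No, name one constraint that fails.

Across: 2+3=5; 3+8+4=15; 8+7+6=21. Down: 2+3+8=13; 3+8+7=18; 4+6=10. No digit repeats within any run.

Yes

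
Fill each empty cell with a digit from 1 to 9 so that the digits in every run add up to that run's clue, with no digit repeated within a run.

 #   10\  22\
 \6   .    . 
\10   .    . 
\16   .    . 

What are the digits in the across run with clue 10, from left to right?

16 in 2 cells must be {7,9}.
The 6 across and the 22 down share only 5, so R1C2 = 5.
The 16 across and the 10 down share only 7, so R3C1 = 7.
R3C2 = 16 − 7 = 9 completes the 16 across.
R1C1 = 6 − 5 = 1 completes the 6 across.
R2C1 = 10 − 8 = 2 completes the 10 down.
R2C2 = 10 − 2 = 8 completes the 10 across.

2 8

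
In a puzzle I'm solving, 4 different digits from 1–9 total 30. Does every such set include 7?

The only way to make 30 from 4 distinct digits is {6,7,8,9}, which contains 7.

Yes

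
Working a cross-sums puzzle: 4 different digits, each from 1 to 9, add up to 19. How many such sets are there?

4 distinct digits from 1–9 sum between 10 and 30.

11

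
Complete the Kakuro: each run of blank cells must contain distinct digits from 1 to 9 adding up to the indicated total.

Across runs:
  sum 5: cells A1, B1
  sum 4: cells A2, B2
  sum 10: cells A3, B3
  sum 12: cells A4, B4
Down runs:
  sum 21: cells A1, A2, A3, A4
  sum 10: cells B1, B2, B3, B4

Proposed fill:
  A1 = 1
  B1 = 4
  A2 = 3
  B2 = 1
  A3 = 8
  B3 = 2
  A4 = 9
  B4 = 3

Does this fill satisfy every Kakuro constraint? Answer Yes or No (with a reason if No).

Yes

Across: 1+4=5; 3+1=4; 8+2=10; 9+3=12. Down: 1+3+8+9=21; 4+1+2+3=10. No digit repeats within any run.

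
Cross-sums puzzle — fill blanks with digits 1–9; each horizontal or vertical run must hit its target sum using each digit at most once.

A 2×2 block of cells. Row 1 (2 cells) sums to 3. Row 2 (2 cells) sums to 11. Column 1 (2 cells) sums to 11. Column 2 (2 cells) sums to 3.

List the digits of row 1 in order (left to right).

3 in 2 cells must be {1,2}.
The 3 across and the 11 down share only 2, so (1,1) = 2.
(1,2) = 3 − 2 = 1 completes the 3 across.
(2,1) = 11 − 2 = 9 completes the 11 down.
(2,2) = 11 − 9 = 2 completes the 11 across.

2 1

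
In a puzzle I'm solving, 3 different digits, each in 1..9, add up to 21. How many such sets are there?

3 distinct digits from 1–9 sum between 6 and 24.
Enumerating: {4,8,9}, {5,7,9}, {6,7,8}.

3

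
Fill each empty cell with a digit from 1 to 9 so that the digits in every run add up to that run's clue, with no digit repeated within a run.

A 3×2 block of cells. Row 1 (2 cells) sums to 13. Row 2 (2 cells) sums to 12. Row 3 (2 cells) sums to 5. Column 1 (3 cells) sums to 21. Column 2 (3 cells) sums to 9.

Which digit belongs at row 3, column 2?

The 5 across and the 21 down share only 4, so (3,1) = 4.
(3,2) = 5 − 4 = 1 completes the 5 across.
Nothing is forced directly, so branch on (1,1), whose candidates are 8 or 9. If (1,1) = 9: then (1,2) would have to be in {4} for the 13 across but in {2,3,5,6} for the 9 down — contradiction. So (1,1) = 8.
(1,2) = 13 − 8 = 5 completes the 13 across.
(2,1) = 21 − 12 = 9 completes the 21 down.
(2,2) = 12 − 9 = 3 completes the 12 across.

1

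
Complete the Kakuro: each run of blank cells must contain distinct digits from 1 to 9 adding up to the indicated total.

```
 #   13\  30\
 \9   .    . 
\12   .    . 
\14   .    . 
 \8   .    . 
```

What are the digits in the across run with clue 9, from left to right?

3 6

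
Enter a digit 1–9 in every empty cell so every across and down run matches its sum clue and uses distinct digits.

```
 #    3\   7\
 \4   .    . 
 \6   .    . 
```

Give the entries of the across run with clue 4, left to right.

4 in 2 cells must be {1,3}; 3 in 2 cells must be {1,2}.
The 4 across and the 3 down share only 1, so R1C1 = 1.
R1C2 = 4 − 1 = 3 completes the 4 across.
R2C1 = 3 − 1 = 2 completes the 3 down.
R2C2 = 6 − 2 = 4 completes the 6 across.

1 3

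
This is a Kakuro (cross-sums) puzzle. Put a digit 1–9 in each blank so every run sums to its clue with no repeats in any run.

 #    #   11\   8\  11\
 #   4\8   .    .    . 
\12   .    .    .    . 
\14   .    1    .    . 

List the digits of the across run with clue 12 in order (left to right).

4 in 2 cells must be {1,3}.
Given what's placed, R3C1 must be 3 to fit the 14 across and 4 down.
R2C1 = 4 − 3 = 1 completes the 4 down.
Nothing is forced directly, so branch on R3C3, whose candidates are 2 or 4. If R3C3 = 2: that forces R2C3 = 5, R3C4 = 8, R1C3 = 1, R1C4 = 2, after which R2C4 would have to be in {2,4} for the 12 across but in {1} for the 11 down — contradiction. So R3C3 = 4.
Given what's placed, R2C3 must be 3 to fit the 12 across and 8 down.
R3C4 = 14 − 8 = 6 completes the 14 across.
R1C3 = 8 − 7 = 1 completes the 8 down.
Given what's placed, R2C4 must be 2 to fit the 12 across and 11 down.
R1C4 = 11 − 8 = 3 completes the 11 down.
R2C2 = 12 − 6 = 6 completes the 12 across.

1, 6, 3, 2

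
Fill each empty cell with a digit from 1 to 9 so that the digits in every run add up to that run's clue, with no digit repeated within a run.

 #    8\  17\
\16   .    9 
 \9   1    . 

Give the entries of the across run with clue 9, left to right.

16 in 2 cells must be {7,9}; 17 in 2 cells must be {8,9}.
R1C1 = 16 − 9 = 7 completes the 16 across.
R2C2 = 9 − 1 = 8 completes the 9 across.

1 8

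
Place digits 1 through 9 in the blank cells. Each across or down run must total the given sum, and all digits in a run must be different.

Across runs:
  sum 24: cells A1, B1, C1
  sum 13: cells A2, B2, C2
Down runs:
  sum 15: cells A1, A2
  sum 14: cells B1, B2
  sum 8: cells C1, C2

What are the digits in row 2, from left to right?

7 5 1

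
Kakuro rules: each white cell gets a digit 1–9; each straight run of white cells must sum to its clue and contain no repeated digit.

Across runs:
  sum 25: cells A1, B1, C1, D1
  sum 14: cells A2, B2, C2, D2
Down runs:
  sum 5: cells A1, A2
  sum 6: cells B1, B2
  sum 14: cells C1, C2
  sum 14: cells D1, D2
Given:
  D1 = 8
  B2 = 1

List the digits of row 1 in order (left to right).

3 5 9 8

B1 = 6 − 1 = 5 completes the 6 down.
Given what's placed, C1 must be 9 to fit the 25 across and 14 down.
C2 = 14 − 9 = 5 completes the 14 down.
D2 = 14 − 8 = 6 completes the 14 down.
A1 = 25 − 22 = 3 completes the 25 across.
A2 = 14 − 12 = 2 completes the 14 across.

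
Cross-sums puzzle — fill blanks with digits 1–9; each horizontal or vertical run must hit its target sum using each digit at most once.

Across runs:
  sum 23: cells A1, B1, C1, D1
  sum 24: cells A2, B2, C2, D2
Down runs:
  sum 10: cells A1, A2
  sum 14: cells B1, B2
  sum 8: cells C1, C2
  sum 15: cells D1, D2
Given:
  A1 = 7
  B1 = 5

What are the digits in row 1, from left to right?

A2 = 10 − 7 = 3 completes the 10 down.
B2 = 14 − 5 = 9 completes the 14 down.
No cell is forced outright now. C2 can only be 5 or 7 (the digits allowed by both its 24 across and its 8 down). If C2 = 7: then C1 would have to be in {2,3,8,9} for the 23 across but in {1} for the 8 down — contradiction. So C2 = 5.
C1 = 8 − 5 = 3 completes the 8 down.
D1 = 23 − 15 = 8 completes the 23 across.
D2 = 24 − 17 = 7 completes the 24 across.

7 5 3 8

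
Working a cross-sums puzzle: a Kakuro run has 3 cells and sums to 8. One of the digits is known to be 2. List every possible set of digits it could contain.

{1,2,5}

3 distinct digits from 1–9 sum between 6 and 24.
Keeping only sets containing 2.
Only one set works: {1,2,5}.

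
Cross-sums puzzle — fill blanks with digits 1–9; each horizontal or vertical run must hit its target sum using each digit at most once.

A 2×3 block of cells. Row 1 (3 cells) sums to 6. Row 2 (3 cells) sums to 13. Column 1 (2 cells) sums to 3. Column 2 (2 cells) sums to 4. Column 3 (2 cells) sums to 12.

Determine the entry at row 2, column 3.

9

6 in 3 cells must be {1,2,3}; 3 in 2 cells must be {1,2}; 4 in 2 cells must be {1,3}.
The 6 across and the 12 down share only 3, so (1,3) = 3.
(2,3) = 12 − 3 = 9 completes the 12 down.
Given what's placed, (1,2) must be 1 to fit the 6 across and 4 down.
(2,1) = 1: the only remaining digit allowed by both the 13 across and the 3 down.
(2,2) = 13 − 10 = 3 completes the 13 across.
(1,1) = 6 − 4 = 2 completes the 6 across.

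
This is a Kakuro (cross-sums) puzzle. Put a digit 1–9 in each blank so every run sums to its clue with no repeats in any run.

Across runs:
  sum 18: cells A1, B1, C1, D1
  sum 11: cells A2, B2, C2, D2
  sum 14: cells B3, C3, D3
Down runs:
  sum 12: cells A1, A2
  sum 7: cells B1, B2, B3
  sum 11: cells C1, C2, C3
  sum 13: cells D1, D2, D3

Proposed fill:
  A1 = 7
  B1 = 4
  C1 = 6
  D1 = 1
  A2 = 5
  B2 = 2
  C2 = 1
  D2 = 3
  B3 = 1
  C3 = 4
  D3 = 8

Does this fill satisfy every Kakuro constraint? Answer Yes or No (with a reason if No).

No — the down run D1–D3 sums to 12, not 13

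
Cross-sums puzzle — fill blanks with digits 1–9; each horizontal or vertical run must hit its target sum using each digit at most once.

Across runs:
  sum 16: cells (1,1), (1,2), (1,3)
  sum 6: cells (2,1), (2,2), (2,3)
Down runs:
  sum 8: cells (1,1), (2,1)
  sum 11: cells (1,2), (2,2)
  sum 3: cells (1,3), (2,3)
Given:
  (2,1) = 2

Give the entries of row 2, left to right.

2 3 1

6 in 3 cells must be {1,2,3}; 3 in 2 cells must be {1,2}.
(1,1) = 8 − 2 = 6 completes the 8 down.
(2,2) = 3: the only remaining digit allowed by both the 6 across and the 11 down.
(2,3) = 6 − 5 = 1 completes the 6 across.
(1,2) = 11 − 3 = 8 completes the 11 down.
(1,3) = 16 − 14 = 2 completes the 16 across.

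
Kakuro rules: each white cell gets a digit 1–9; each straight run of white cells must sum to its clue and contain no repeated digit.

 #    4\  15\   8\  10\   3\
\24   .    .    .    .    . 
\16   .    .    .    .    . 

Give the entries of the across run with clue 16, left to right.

16 in 5 cells must be {1,2,3,4,6}; 4 in 2 cells must be {1,3}; 3 in 2 cells must be {1,2}.
Only 6 fits R2C2 under both its across sum 16 and down sum 15.
R1C2 = 15 − 6 = 9 completes the 15 down.
Nothing is forced directly, so branch on R1C1, whose candidates are 1 or 3. If R1C1 = 1: that forces R1C5 = 2, R2C1 = 3, R2C5 = 1, R2C3 = 2, R2C4 = 4, after which R1C3 would have to be in {4,5,7,8} for the 24 across but in {6} for the 8 down — contradiction. So R1C1 = 3.
R2C1 = 4 − 3 = 1 completes the 4 down.
R2C5 = 2: the only remaining digit allowed by both the 16 across and the 3 down.
R1C5 = 3 − 2 = 1 completes the 3 down.
Given what's placed, R2C3 must be 3 to fit the 16 across and 8 down.
R2C4 = 16 − 12 = 4 completes the 16 across.

1 6 3 4 2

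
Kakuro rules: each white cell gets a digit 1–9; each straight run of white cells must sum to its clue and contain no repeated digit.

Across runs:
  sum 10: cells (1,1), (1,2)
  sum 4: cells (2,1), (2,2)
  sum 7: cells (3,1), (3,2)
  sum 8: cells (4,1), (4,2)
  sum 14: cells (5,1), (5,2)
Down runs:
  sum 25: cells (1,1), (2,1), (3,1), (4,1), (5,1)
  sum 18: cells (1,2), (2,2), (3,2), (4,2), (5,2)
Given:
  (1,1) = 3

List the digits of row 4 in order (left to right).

4 in 2 cells must be {1,3}.
(1,2) = 10 − 3 = 7 completes the 10 across.
(2,1) = 1: the only remaining digit allowed by both the 4 across and the 25 down.
(2,2) = 4 − 1 = 3 completes the 4 across.
(5,2) = 5: the only remaining digit allowed by both the 14 across and the 18 down.
(5,1) = 14 − 5 = 9 completes the 14 across.
Nothing is forced directly, so branch on (3,1), whose candidates are 4 or 5. If (3,1) = 4: then (3,2) would have to be in {3} for the 7 across but in {1,2} for the 18 down — contradiction. So (3,1) = 5.
(3,2) = 7 − 5 = 2 completes the 7 across.
(4,1) = 25 − 18 = 7 completes the 25 down.
(4,2) = 8 − 7 = 1 completes the 8 across.

7 1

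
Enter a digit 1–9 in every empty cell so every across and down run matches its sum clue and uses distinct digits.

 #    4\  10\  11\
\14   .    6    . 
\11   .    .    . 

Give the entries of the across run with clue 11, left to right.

1, 4, 6

4 in 2 cells must be {1,3}.
R2C2 = 10 − 6 = 4 completes the 10 down.
Given what's placed, R2C1 must be 1 to fit the 11 across and 4 down.
R2C3 = 11 − 5 = 6 completes the 11 across.
R1C1 = 4 − 1 = 3 completes the 4 down.
R1C3 = 14 − 9 = 5 completes the 14 across.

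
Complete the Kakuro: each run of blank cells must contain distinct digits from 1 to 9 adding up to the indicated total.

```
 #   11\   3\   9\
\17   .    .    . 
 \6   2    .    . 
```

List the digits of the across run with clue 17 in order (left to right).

9, 2, 6

6 in 3 cells must be {1,2,3}; 3 in 2 cells must be {1,2}.
R1C1 = 11 − 2 = 9 completes the 11 down.
R2C2 = 1: the only remaining digit allowed by both the 6 across and the 3 down.
R2C3 = 6 − 3 = 3 completes the 6 across.
R1C2 = 3 − 1 = 2 completes the 3 down.
R1C3 = 17 − 11 = 6 completes the 17 across.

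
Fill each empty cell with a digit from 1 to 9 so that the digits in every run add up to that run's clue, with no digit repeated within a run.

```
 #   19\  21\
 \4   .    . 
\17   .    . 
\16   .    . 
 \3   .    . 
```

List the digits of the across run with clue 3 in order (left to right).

4 in 2 cells must be {1,3}; 17 in 2 cells must be {8,9}; 16 in 2 cells must be {7,9}.
Nothing is forced directly, so branch on R3C1, whose candidates are 7 or 9. If R3C1 = 9: then R2C1 would have to be in {8,9} for the 17 across but in {1,2,3,4,5,6,7} for the 19 down — contradiction. So R3C1 = 7.
R3C2 = 16 − 7 = 9 completes the 16 across.
Given what's placed, R2C2 must be 8 to fit the 17 across and 21 down.
R4C2 = 1: the only remaining digit allowed by both the 3 across and the 21 down.
R1C2 = 21 − 18 = 3 completes the 21 down.
R2C1 = 17 − 8 = 9 completes the 17 across.
R4C1 = 3 − 1 = 2 completes the 3 across.

2 1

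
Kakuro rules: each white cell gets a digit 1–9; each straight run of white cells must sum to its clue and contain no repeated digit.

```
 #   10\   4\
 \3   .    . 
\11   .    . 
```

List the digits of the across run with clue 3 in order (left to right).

2 1

3 in 2 cells must be {1,2}; 4 in 2 cells must be {1,3}.
The 3 across and the 4 down share only 1, so R1C2 = 1.
R2C2 = 4 − 1 = 3 completes the 4 down.
R1C1 = 3 − 1 = 2 completes the 3 across.
R2C1 = 11 − 3 = 8 completes the 11 across.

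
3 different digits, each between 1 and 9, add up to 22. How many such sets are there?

2

3 distinct digits from 1–9 sum between 6 and 24.
Enumerating: {5,8,9}, {6,7,9}.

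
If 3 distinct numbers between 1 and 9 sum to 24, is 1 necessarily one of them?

The only way to make 24 from 3 distinct digits is {7,8,9}, which does not contain 1.

No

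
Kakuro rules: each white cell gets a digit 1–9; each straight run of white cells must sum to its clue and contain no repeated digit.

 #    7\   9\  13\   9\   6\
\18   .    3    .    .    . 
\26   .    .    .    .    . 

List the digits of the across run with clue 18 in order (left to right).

4 3 8 1 2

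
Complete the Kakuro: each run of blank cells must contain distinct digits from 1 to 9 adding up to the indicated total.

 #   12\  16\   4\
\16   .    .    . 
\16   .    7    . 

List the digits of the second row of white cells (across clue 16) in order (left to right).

8 7 1

16 in 2 cells must be {7,9}; 4 in 2 cells must be {1,3}.
R1C2 = 16 − 7 = 9 completes the 16 down.
No cell is forced outright now. R1C3 can only be 1 or 3 (the digits allowed by both its 16 across and its 4 down). If R1C3 = 1: then R1C1 would have to be in {6} for the 16 across but in {3,4,5,7,8,9} for the 12 down — contradiction. So R1C3 = 3.
R1C1 = 16 − 12 = 4 completes the 16 across.
R2C1 = 12 − 4 = 8 completes the 12 down.
R2C3 = 16 − 15 = 1 completes the 16 across.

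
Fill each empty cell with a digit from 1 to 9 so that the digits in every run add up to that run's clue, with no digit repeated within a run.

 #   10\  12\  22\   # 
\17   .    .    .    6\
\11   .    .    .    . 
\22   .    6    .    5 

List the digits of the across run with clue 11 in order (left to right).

3 2 5 1

11 in 4 cells must be {1,2,3,5}.
Only 5 fits R2C3 under both its across sum 11 and down sum 22.
R2C4 = 6 − 5 = 1 completes the 6 down.
R2C2 = 2: the only remaining digit allowed by both the 11 across and the 12 down.
R1C2 = 12 − 8 = 4 completes the 12 down.
R1C3 = 8: the only remaining digit allowed by both the 17 across and the 22 down.
R2C1 = 11 − 8 = 3 completes the 11 across.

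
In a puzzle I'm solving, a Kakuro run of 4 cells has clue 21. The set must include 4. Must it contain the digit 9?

No

Counterexample: {2,4,7,8} sums to 21 under that restriction without using 9.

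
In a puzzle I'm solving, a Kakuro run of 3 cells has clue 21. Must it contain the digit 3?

No

Counterexample: {4,8,9} sums to 21 without using 3.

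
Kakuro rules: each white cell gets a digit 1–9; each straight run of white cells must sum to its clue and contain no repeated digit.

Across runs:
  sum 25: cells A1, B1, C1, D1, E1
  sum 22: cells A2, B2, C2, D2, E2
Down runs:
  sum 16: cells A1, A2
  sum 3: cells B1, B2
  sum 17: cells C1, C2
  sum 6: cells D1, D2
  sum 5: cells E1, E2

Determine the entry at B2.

16 in 2 cells must be {7,9}; 3 in 2 cells must be {1,2}; 17 in 2 cells must be {8,9}.
Nothing is forced directly, so branch on A1, whose candidates are 7 or 9. If A1 = 7: that forces A2 = 9, after which C2 would have to be in {1,2,3,4,5,6,7} for the 22 across but in {8,9} for the 17 down — contradiction. So A1 = 9.
Given what's placed, C1 must be 8 to fit the 25 across and 17 down.
A2 = 16 − 9 = 7 completes the 16 down.
C2 = 17 − 8 = 9 completes the 17 down.
No cell is forced outright now. B1 can only be 1 or 2 (the digits allowed by both its 25 across and its 3 down). If B1 = 2: that forces E1 = 1, B2 = 1, D2 = 2, after which E2 would have to be in {3} for the 22 across but in {4} for the 5 down — contradiction. So B1 = 1.
B2 = 3 − 1 = 2 completes the 3 down.

2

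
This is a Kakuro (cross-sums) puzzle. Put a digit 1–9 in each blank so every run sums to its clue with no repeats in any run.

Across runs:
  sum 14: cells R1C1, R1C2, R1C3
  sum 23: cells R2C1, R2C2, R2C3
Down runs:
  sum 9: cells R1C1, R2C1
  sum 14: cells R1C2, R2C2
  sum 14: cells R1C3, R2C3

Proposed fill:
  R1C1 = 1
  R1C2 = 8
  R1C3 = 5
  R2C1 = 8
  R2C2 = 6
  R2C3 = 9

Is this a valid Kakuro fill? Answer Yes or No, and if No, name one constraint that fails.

Yes

Across: 1+8+5=14; 8+6+9=23. Down: 1+8=9; 8+6=14; 5+9=14. No digit repeats within any run.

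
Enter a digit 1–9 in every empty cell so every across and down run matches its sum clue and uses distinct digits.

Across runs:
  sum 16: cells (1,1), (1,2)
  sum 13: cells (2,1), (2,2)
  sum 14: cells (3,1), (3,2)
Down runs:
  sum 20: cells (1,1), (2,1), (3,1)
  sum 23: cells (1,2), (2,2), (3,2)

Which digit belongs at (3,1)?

16 in 2 cells must be {7,9}; 23 in 3 cells must be {6,8,9}.
The 16 across and the 23 down share only 9, so (1,2) = 9.
(1,1) = 16 − 9 = 7 completes the 16 across.
Nothing is forced directly, so branch on (2,2), whose candidates are 6 or 8. If (2,2) = 6: then (2,1) would have to be in {7} for the 13 across but in {4,5,8,9} for the 20 down — contradiction. So (2,2) = 8.
(2,1) = 13 − 8 = 5 completes the 13 across.
(3,1) = 20 − 12 = 8 completes the 20 down.
(3,2) = 14 − 8 = 6 completes the 14 across.

8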